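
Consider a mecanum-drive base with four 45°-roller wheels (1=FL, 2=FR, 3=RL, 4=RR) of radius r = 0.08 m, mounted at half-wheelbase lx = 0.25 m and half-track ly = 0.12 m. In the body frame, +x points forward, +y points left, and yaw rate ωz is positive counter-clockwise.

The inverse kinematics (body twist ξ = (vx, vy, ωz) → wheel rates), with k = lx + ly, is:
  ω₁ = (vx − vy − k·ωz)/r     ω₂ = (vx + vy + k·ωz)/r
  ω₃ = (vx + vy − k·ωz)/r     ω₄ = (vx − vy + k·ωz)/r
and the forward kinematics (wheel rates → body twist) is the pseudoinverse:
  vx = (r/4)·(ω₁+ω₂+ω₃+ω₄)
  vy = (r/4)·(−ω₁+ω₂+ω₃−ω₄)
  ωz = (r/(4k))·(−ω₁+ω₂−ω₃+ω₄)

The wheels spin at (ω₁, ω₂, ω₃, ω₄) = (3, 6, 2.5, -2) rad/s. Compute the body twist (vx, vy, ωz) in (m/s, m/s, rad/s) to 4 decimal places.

(0.1900, 0.1500, -0.0811)

k = lx + ly = 0.25 + 0.12 = 0.3700
ω₁+ω₂+ω₃+ω₄ = 9.5000  →  vx = (0.08/4)·9.5000 = 0.1900
−ω₁+ω₂+ω₃−ω₄ = 7.5000  →  vy = (0.08/4)·7.5000 = 0.1500
−ω₁+ω₂−ω₃+ω₄ = -1.5000  →  ωz = (0.08/1.4800)·-1.5000 = -0.0811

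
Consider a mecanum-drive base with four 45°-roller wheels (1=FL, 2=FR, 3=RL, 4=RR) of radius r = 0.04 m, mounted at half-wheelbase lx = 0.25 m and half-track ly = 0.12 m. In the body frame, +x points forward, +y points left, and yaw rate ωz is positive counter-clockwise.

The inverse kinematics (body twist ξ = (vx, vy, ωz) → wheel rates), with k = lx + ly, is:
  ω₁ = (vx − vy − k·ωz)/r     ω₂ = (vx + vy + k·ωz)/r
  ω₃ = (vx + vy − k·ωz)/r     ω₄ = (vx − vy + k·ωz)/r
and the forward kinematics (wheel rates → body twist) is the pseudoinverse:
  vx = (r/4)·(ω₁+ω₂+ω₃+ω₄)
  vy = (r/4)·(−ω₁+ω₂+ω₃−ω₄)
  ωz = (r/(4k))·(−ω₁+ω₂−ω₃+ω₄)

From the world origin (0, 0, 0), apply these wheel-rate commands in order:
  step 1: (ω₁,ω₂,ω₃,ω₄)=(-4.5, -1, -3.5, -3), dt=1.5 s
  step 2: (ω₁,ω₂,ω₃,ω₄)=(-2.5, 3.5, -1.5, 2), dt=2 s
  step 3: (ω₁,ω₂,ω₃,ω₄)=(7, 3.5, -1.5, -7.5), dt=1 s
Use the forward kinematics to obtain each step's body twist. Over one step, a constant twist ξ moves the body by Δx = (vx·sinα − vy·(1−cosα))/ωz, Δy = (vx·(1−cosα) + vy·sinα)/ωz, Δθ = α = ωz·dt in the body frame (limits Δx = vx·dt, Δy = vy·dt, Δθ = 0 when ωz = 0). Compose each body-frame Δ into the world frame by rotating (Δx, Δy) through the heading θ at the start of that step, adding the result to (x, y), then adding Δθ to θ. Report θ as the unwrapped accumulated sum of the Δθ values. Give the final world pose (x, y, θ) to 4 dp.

step 1: ξ=(vx,vy,ωz)=(-0.1200, 0.0300, 0.1081), dt=1.5 → body Δ=(-0.1829, 0.0302, 0.1622) → world pose (-0.1829, 0.0302, 0.1622)
step 2: ξ=(vx,vy,ωz)=(0.0150, 0.0250, 0.2568), dt=2.0 → body Δ=(0.0161, 0.0554, 0.5135) → world pose (-0.1759, 0.0875, 0.6757)
step 3: ξ=(vx,vy,ωz)=(0.0150, 0.0250, -0.2568), dt=1.0 → body Δ=(0.0180, 0.0228, -0.2568) → world pose (-0.1761, 0.1166, 0.4189)

(-0.1761, 0.1166, 0.4189)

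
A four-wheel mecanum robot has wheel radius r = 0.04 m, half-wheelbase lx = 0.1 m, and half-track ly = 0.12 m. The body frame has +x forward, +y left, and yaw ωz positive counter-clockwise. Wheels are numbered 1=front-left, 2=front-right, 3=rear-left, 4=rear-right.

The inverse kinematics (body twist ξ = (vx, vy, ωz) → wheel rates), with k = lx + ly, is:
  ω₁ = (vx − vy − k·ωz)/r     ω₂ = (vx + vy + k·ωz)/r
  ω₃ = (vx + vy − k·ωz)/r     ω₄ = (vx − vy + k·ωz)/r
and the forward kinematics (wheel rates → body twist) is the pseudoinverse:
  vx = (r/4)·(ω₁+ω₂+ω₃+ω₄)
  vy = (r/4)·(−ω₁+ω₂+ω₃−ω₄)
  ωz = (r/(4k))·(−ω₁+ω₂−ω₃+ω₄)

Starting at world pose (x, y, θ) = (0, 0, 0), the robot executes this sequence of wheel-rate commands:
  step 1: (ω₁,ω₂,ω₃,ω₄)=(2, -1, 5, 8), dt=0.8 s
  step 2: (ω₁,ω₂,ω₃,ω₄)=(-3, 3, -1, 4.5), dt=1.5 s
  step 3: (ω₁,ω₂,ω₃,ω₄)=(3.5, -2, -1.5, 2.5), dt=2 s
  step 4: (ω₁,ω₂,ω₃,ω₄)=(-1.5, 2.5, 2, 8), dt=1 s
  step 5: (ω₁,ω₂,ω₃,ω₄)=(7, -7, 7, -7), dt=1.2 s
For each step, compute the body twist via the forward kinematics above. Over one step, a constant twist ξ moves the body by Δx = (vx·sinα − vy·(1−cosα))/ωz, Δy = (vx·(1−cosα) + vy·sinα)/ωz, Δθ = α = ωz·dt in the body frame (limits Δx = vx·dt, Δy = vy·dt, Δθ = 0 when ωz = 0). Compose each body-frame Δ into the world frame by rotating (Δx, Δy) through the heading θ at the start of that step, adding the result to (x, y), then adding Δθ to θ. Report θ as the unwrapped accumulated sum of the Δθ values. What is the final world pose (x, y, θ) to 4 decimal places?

step 1: ξ=(vx,vy,ωz)=(0.1400, -0.0600, 0.0000), dt=0.8 → body Δ=(0.1120, -0.0480, 0.0000) → world pose (0.1120, -0.0480, 0.0000)
step 2: ξ=(vx,vy,ωz)=(0.0350, 0.0050, 0.5227), dt=1.5 → body Δ=(0.0445, 0.0263, 0.7841) → world pose (0.1565, -0.0217, 0.7841)
step 3: ξ=(vx,vy,ωz)=(0.0250, -0.0950, -0.0682), dt=2.0 → body Δ=(0.0369, -0.1928, -0.1364) → world pose (0.3188, -0.1321, 0.6477)
step 4: ξ=(vx,vy,ωz)=(0.1100, -0.0200, 0.4545), dt=1.0 → body Δ=(0.1107, 0.0053, 0.4545) → world pose (0.4039, -0.0612, 1.1023)
step 5: ξ=(vx,vy,ωz)=(0.0000, 0.0000, -1.2727), dt=1.2 → body Δ=(0.0000, 0.0000, -1.5273) → world pose (0.4039, -0.0612, -0.4250)

(0.4039, -0.0612, -0.4250)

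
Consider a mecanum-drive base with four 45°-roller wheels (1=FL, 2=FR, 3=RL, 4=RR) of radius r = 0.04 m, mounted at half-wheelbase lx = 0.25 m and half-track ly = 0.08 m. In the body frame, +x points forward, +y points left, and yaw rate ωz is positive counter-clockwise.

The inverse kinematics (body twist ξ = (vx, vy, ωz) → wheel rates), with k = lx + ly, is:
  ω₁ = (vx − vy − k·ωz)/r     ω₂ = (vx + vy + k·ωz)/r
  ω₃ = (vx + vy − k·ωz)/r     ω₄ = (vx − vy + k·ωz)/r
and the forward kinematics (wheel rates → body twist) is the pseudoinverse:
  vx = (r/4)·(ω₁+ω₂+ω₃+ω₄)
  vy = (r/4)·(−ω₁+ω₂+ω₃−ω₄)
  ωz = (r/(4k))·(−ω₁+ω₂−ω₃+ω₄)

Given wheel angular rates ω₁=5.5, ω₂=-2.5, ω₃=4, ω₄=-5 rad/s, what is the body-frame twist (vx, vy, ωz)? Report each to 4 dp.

k = lx + ly = 0.25 + 0.08 = 0.3300
ω₁+ω₂+ω₃+ω₄ = 2.0000  →  vx = (0.04/4)·2.0000 = 0.0200
−ω₁+ω₂+ω₃−ω₄ = 1.0000  →  vy = (0.04/4)·1.0000 = 0.0100
−ω₁+ω₂−ω₃+ω₄ = -17.0000  →  ωz = (0.04/1.3200)·-17.0000 = -0.5152

(0.0200, 0.0100, -0.5152)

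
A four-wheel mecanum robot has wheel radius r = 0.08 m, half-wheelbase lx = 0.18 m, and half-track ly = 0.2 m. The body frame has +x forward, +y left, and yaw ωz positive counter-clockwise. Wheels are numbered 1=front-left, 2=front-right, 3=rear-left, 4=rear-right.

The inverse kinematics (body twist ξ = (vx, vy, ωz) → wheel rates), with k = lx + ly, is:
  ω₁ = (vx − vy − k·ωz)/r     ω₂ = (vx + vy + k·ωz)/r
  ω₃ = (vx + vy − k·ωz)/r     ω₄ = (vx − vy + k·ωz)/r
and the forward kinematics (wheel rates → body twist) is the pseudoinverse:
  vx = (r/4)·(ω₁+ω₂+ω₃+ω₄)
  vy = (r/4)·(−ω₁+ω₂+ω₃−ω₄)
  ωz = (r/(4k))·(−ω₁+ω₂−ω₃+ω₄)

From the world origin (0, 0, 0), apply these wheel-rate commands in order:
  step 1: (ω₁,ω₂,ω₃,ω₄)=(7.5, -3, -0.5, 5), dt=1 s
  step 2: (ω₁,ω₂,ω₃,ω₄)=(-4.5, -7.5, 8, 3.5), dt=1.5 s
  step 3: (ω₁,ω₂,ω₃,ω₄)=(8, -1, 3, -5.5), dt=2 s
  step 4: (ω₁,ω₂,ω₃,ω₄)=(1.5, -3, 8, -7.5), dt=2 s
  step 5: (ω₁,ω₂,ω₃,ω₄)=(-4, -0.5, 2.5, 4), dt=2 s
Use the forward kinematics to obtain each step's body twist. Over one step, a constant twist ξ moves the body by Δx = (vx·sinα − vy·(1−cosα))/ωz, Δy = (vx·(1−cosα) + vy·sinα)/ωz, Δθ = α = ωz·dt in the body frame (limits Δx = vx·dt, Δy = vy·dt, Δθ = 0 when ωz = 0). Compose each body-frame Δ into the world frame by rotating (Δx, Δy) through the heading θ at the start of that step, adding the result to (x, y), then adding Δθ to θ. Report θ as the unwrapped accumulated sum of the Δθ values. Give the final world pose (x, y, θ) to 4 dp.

(-0.1736, -0.6958, -4.2763)

step 1: ξ=(vx,vy,ωz)=(0.1800, -0.3200, -0.2632), dt=1.0 → body Δ=(0.1361, -0.3399, -0.2632) → world pose (0.1361, -0.3399, -0.2632)
step 2: ξ=(vx,vy,ωz)=(-0.0100, 0.0300, -0.3947), dt=1.5 → body Δ=(-0.0012, 0.0467, -0.5921) → world pose (0.1471, -0.2944, -0.8553)
step 3: ξ=(vx,vy,ωz)=(0.0900, -0.0100, -0.9211), dt=2.0 → body Δ=(0.0804, -0.1344, -1.8421) → world pose (0.0984, -0.4432, -2.6974)
step 4: ξ=(vx,vy,ωz)=(-0.0200, 0.2200, -1.0526), dt=2.0 → body Δ=(0.2991, 0.2085, -2.1053) → world pose (-0.0821, -0.7601, -4.8026)
step 5: ξ=(vx,vy,ωz)=(0.0400, 0.0400, 0.2632), dt=2.0 → body Δ=(0.0558, 0.0969, 0.5263) → world pose (-0.1736, -0.6958, -4.2763)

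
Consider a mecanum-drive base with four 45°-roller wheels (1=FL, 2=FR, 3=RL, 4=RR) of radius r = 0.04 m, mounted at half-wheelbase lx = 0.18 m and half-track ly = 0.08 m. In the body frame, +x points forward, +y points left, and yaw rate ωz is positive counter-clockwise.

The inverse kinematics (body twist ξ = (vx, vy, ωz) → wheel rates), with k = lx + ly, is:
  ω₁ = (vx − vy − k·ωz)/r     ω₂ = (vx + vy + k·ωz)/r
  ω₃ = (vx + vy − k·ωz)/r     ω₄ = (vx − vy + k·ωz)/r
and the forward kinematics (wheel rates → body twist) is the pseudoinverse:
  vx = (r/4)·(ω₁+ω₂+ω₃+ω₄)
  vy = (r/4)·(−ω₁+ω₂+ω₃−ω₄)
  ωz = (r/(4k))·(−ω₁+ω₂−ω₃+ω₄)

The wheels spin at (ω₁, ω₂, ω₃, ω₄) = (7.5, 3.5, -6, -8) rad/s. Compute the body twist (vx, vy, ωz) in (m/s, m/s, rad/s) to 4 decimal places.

(-0.0300, -0.0200, -0.2308)

k = lx + ly = 0.18 + 0.08 = 0.2600
ω₁+ω₂+ω₃+ω₄ = -3.0000  →  vx = (0.04/4)·-3.0000 = -0.0300
−ω₁+ω₂+ω₃−ω₄ = -2.0000  →  vy = (0.04/4)·-2.0000 = -0.0200
−ω₁+ω₂−ω₃+ω₄ = -6.0000  →  ωz = (0.04/1.0400)·-6.0000 = -0.2308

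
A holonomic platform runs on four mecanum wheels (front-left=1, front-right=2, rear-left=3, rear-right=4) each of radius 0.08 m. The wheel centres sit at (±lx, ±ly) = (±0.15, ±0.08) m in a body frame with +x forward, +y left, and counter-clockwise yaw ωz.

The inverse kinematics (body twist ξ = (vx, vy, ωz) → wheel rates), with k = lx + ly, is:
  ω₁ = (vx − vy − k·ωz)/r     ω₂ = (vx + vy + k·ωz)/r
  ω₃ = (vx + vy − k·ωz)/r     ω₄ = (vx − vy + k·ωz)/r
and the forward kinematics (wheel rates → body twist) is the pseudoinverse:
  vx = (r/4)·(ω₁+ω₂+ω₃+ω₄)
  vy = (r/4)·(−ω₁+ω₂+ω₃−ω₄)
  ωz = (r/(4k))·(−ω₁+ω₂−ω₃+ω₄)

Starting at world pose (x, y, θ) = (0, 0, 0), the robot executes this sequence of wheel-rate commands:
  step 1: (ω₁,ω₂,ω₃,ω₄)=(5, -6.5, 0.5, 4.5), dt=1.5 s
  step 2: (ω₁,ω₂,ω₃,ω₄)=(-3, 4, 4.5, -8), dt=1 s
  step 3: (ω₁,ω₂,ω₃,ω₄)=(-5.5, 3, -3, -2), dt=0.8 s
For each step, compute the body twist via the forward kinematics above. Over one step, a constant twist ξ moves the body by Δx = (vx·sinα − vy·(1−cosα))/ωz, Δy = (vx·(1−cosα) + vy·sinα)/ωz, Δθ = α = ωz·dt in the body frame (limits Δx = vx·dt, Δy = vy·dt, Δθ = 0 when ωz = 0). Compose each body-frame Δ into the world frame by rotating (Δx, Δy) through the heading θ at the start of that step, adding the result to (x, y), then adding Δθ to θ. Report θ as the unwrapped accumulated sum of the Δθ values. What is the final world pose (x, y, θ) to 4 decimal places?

step 1: ξ=(vx,vy,ωz)=(0.0700, -0.3100, -0.6522), dt=1.5 → body Δ=(-0.1208, -0.4417, -0.9783) → world pose (-0.1208, -0.4417, -0.9783)
step 2: ξ=(vx,vy,ωz)=(-0.0500, 0.3900, -0.4783), dt=1.0 → body Δ=(0.0434, 0.3870, -0.4783) → world pose (0.2244, -0.2615, -1.4565)
step 3: ξ=(vx,vy,ωz)=(-0.1500, 0.1500, 0.8261), dt=0.8 → body Δ=(-0.1497, 0.0732, 0.6609) → world pose (0.2801, -0.1045, -0.7957)

(0.2801, -0.1045, -0.7957)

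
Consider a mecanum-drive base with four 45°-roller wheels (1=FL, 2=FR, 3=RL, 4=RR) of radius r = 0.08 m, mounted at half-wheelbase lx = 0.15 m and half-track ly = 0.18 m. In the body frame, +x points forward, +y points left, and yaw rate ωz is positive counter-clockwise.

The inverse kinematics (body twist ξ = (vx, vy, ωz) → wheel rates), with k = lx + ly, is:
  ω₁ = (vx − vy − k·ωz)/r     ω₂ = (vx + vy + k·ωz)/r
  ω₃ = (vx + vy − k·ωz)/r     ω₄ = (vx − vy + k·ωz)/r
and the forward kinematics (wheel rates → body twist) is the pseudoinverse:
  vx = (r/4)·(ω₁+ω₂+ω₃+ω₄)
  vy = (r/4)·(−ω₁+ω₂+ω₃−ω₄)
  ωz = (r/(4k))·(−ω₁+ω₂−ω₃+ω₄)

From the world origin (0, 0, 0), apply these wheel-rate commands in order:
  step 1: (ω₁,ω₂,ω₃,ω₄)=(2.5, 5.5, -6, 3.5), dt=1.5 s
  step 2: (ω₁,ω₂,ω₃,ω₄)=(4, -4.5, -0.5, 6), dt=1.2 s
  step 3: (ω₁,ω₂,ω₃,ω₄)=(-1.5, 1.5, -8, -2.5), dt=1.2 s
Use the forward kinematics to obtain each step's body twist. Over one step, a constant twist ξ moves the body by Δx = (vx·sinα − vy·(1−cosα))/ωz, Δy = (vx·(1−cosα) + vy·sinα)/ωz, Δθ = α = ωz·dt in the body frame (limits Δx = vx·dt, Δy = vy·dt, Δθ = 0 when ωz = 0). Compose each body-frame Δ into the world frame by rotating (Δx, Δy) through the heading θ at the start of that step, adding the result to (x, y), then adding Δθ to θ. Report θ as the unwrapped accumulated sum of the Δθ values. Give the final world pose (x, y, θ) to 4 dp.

step 1: ξ=(vx,vy,ωz)=(0.1100, -0.1300, 0.7576), dt=1.5 → body Δ=(0.2311, -0.0716, 1.1364) → world pose (0.2311, -0.0716, 1.1364)
step 2: ξ=(vx,vy,ωz)=(0.1000, -0.3000, -0.1212), dt=1.2 → body Δ=(0.0934, -0.3674, -0.1455) → world pose (0.6037, -0.1415, 0.9909)
step 3: ξ=(vx,vy,ωz)=(-0.2100, -0.0500, 0.5152), dt=1.2 → body Δ=(-0.2183, -0.1317, 0.6182) → world pose (0.5943, -0.3962, 1.6091)

(0.5943, -0.3962, 1.6091)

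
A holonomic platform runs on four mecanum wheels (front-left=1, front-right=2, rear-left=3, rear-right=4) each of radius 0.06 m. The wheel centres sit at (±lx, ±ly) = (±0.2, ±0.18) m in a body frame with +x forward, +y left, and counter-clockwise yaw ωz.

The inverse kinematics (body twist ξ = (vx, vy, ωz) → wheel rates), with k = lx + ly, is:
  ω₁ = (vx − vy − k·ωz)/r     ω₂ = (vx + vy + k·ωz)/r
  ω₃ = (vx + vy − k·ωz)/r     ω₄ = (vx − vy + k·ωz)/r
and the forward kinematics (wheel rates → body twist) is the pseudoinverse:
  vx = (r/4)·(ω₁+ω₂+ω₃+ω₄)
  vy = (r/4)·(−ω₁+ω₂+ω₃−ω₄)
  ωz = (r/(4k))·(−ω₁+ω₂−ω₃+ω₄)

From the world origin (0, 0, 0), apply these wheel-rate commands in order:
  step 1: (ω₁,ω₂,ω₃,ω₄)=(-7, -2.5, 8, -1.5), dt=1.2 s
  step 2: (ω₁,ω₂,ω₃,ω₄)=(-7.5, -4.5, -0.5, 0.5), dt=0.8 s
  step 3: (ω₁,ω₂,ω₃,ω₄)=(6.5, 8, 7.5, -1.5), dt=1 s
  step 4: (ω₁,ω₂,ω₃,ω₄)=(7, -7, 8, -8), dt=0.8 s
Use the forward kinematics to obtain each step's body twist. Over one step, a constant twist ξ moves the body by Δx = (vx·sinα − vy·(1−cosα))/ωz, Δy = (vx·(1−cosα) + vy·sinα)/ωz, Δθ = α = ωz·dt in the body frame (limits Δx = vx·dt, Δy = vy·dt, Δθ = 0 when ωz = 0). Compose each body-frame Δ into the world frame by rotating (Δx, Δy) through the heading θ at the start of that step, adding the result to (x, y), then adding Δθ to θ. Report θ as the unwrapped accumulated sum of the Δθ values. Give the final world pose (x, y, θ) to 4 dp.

(0.1927, 0.3926, -1.3539)

step 1: ξ=(vx,vy,ωz)=(-0.0450, 0.2100, -0.1974), dt=1.2 → body Δ=(-0.0238, 0.2560, -0.2368) → world pose (-0.0238, 0.2560, -0.2368)
step 2: ξ=(vx,vy,ωz)=(-0.1800, 0.0300, 0.1579), dt=0.8 → body Δ=(-0.1451, 0.0149, 0.1263) → world pose (-0.1614, 0.3045, -0.1105)
step 3: ξ=(vx,vy,ωz)=(0.3075, 0.1575, -0.2961), dt=1.0 → body Δ=(0.3262, 0.1100, -0.2961) → world pose (0.1749, 0.3779, -0.4066)
step 4: ξ=(vx,vy,ωz)=(0.0000, 0.0300, -1.1842), dt=0.8 → body Δ=(0.0105, 0.0206, -0.9474) → world pose (0.1927, 0.3926, -1.3539)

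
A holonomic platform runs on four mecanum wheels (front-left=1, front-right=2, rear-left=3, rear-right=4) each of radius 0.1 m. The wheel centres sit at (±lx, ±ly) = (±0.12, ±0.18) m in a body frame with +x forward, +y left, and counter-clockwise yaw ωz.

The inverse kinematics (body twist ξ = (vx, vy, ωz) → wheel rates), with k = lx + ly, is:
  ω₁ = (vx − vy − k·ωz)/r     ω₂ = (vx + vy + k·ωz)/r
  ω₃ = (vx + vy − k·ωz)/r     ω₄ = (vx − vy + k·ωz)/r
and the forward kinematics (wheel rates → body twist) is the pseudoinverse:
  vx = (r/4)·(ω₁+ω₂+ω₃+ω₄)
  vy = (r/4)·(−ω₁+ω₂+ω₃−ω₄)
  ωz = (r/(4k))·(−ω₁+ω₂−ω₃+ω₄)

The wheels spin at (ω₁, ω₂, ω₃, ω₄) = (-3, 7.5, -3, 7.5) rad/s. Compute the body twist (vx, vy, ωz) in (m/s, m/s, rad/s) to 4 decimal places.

(0.2250, 0.0000, 1.7500)

k = lx + ly = 0.12 + 0.18 = 0.3000
ω₁+ω₂+ω₃+ω₄ = 9.0000  →  vx = (0.1/4)·9.0000 = 0.2250
−ω₁+ω₂+ω₃−ω₄ = 0.0000  →  vy = (0.1/4)·0.0000 = 0.0000
−ω₁+ω₂−ω₃+ω₄ = 21.0000  →  ωz = (0.1/1.2000)·21.0000 = 1.7500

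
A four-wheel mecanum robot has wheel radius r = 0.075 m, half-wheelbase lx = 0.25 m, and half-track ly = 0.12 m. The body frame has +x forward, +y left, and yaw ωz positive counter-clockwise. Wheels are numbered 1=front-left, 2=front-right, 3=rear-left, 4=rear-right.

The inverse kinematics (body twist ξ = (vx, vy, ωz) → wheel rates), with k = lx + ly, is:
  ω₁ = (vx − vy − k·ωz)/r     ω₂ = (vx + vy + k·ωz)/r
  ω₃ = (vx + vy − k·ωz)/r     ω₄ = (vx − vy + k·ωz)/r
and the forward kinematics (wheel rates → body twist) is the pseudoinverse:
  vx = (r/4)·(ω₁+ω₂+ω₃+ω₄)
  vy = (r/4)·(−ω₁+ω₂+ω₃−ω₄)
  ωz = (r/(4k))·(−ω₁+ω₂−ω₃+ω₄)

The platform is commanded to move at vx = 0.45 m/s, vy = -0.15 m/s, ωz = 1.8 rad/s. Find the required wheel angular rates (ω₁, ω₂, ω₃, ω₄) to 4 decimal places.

k = lx + ly = 0.25 + 0.12 = 0.3700;  k·ωz = 0.3700·1.8 = 0.6660
ω₁ (FL) = (vx − vy − k·ωz)/r = -0.0660/0.075 = -0.8800
ω₂ (FR) = (vx + vy + k·ωz)/r = 0.9660/0.075 = 12.8800
ω₃ (RL) = (vx + vy − k·ωz)/r = -0.3660/0.075 = -4.8800
ω₄ (RR) = (vx − vy + k·ωz)/r = 1.2660/0.075 = 16.8800

(-0.8800, 12.8800, -4.8800, 16.8800)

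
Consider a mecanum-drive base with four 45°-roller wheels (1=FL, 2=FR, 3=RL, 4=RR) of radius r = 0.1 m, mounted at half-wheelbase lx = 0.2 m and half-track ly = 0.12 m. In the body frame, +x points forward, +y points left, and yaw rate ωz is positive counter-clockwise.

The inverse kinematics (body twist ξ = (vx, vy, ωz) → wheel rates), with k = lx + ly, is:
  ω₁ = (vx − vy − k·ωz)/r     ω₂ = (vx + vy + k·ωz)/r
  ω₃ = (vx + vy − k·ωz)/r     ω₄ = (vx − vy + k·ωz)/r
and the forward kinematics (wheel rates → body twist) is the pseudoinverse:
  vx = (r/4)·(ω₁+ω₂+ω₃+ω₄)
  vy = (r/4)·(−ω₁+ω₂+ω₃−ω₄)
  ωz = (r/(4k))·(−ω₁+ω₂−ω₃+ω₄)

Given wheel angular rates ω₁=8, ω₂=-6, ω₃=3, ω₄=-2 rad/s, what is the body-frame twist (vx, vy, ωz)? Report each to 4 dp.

(0.0750, -0.2250, -1.4844)

k = lx + ly = 0.2 + 0.12 = 0.3200
ω₁+ω₂+ω₃+ω₄ = 3.0000  →  vx = (0.1/4)·3.0000 = 0.0750
−ω₁+ω₂+ω₃−ω₄ = -9.0000  →  vy = (0.1/4)·-9.0000 = -0.2250
−ω₁+ω₂−ω₃+ω₄ = -19.0000  →  ωz = (0.1/1.2800)·-19.0000 = -1.4844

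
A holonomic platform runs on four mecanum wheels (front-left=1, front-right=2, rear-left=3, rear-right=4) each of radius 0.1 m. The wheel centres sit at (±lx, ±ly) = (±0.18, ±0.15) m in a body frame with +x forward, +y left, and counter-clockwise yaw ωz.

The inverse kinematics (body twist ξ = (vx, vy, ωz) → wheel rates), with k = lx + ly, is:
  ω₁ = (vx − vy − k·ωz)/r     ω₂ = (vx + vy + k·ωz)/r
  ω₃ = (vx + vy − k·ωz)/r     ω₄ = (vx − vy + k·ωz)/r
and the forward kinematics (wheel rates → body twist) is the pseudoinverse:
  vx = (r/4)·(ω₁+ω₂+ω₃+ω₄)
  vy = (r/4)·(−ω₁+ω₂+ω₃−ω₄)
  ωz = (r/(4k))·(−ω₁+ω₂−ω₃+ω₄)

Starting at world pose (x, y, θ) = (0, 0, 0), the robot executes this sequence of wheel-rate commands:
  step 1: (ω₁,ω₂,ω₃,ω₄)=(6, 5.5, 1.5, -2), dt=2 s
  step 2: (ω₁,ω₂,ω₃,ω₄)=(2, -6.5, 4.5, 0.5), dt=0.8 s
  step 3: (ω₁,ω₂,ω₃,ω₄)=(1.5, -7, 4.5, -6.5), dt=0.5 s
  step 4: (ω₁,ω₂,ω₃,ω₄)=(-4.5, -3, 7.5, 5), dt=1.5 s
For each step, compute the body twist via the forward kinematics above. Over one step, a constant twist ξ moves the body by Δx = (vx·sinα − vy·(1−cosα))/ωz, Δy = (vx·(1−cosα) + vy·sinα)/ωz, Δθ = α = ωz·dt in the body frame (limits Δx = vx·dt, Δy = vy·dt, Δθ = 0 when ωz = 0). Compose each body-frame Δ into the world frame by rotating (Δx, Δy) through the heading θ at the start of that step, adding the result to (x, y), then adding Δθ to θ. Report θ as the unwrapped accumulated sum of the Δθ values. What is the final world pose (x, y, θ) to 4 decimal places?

(0.5589, -0.2310, -2.2159)

step 1: ξ=(vx,vy,ωz)=(0.2750, 0.0750, -0.3030), dt=2.0 → body Δ=(0.5610, -0.0206, -0.6061) → world pose (0.5610, -0.0206, -0.6061)
step 2: ξ=(vx,vy,ωz)=(0.0125, -0.1125, -0.9470), dt=0.8 → body Δ=(-0.0234, -0.0852, -0.7576) → world pose (0.4932, -0.0774, -1.3636)
step 3: ξ=(vx,vy,ωz)=(-0.1875, 0.0625, -1.4773), dt=0.5 → body Δ=(-0.0744, 0.0616, -0.7386) → world pose (0.5382, 0.0081, -2.1023)
step 4: ξ=(vx,vy,ωz)=(0.1250, 0.1000, -0.0758), dt=1.5 → body Δ=(0.1956, 0.1390, -0.1136) → world pose (0.5589, -0.2310, -2.2159)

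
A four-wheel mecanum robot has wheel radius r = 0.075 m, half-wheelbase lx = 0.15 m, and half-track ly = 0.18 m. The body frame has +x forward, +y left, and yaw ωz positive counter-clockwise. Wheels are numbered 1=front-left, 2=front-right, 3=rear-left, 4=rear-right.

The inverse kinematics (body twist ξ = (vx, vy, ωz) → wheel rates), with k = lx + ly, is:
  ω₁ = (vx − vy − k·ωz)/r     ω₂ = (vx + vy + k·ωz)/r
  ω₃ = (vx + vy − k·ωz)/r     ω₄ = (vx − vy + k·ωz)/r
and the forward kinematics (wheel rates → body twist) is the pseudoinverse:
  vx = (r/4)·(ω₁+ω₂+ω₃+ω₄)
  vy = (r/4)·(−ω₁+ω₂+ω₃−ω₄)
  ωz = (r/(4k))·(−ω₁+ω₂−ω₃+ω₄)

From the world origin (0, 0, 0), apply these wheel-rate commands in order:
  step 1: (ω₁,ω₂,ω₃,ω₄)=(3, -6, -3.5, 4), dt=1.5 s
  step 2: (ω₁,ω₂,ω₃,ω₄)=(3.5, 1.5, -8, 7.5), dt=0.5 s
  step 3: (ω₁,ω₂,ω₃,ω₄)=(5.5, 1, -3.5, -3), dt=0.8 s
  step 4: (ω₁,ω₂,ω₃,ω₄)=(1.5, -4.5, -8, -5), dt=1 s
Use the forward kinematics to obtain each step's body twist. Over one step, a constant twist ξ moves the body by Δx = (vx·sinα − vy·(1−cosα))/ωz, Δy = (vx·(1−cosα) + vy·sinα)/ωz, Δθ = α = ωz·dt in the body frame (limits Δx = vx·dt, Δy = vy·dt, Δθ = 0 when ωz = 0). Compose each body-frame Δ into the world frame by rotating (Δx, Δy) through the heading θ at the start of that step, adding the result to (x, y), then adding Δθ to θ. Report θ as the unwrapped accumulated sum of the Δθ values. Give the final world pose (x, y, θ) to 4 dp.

(-0.3367, -0.8574, -0.0966)

step 1: ξ=(vx,vy,ωz)=(-0.0469, -0.3094, -0.0852), dt=1.5 → body Δ=(-0.0997, -0.4583, -0.1278) → world pose (-0.0997, -0.4583, -0.1278)
step 2: ξ=(vx,vy,ωz)=(0.0844, -0.3281, 0.7670), dt=0.5 → body Δ=(0.0722, -0.1521, 0.3835) → world pose (-0.0475, -0.6184, 0.2557)
step 3: ξ=(vx,vy,ωz)=(0.0000, -0.0938, -0.2273), dt=0.8 → body Δ=(-0.0068, -0.0746, -0.1818) → world pose (-0.0352, -0.6922, 0.0739)
step 4: ξ=(vx,vy,ωz)=(-0.3000, -0.1687, -0.1705), dt=1.0 → body Δ=(-0.3129, -0.1424, -0.1705) → world pose (-0.3367, -0.8574, -0.0966)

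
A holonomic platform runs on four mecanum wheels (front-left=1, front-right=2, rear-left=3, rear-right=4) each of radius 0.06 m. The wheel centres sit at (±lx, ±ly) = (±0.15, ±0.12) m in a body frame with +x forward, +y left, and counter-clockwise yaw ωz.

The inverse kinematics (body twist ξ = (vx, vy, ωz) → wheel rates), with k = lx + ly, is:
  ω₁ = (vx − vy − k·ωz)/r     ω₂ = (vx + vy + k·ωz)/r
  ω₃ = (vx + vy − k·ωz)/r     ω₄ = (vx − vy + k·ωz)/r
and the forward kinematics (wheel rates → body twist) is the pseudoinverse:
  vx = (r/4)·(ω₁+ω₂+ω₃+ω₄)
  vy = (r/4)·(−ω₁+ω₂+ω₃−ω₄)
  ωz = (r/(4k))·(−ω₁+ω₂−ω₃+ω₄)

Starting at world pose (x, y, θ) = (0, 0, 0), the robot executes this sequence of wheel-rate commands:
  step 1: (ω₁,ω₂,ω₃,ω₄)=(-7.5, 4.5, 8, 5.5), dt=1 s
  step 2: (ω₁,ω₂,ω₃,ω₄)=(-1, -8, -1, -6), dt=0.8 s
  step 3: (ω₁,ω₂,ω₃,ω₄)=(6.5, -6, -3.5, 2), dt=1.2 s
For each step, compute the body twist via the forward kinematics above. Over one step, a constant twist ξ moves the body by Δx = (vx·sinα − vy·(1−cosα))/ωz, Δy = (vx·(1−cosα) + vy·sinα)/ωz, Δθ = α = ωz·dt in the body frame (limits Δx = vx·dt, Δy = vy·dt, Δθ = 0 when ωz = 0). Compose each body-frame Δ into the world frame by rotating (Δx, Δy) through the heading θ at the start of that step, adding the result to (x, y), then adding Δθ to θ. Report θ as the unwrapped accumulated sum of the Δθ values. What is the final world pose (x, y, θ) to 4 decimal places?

step 1: ξ=(vx,vy,ωz)=(0.1575, 0.2175, 0.5278), dt=1.0 → body Δ=(0.0942, 0.2481, 0.5278) → world pose (0.0942, 0.2481, 0.5278)
step 2: ξ=(vx,vy,ωz)=(-0.2400, -0.0300, -0.6667), dt=0.8 → body Δ=(-0.1893, 0.0271, -0.5333) → world pose (-0.0830, 0.1763, -0.0056)
step 3: ξ=(vx,vy,ωz)=(-0.0150, -0.2700, -0.3889), dt=1.2 → body Δ=(-0.0916, -0.3082, -0.4667) → world pose (-0.1763, -0.1315, -0.4722)

(-0.1763, -0.1315, -0.4722)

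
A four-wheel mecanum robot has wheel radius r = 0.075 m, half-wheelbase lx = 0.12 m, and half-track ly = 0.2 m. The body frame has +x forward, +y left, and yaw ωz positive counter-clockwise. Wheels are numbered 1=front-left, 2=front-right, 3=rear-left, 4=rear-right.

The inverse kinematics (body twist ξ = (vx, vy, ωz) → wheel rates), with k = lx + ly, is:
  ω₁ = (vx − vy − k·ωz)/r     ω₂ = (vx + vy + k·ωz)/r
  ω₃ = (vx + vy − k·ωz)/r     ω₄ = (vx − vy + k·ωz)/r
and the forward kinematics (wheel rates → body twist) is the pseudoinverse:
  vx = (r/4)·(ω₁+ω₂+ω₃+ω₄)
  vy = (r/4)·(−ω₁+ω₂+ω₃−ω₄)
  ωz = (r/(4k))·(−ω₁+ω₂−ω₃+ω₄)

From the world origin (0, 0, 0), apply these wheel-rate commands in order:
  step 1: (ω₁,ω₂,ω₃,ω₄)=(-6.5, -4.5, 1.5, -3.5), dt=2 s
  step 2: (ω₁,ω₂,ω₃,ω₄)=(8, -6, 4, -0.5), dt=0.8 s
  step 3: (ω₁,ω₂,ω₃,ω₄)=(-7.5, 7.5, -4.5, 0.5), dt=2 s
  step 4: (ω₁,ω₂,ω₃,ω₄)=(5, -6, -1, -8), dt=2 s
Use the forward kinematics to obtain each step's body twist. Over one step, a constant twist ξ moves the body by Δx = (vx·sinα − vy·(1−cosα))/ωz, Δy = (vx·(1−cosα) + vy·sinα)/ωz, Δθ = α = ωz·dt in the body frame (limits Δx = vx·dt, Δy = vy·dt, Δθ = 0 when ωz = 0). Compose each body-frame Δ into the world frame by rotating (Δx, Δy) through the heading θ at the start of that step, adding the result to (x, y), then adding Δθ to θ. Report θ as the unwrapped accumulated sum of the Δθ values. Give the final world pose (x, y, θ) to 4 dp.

step 1: ξ=(vx,vy,ωz)=(-0.2437, 0.1313, -0.1758), dt=2.0 → body Δ=(-0.4319, 0.3419, -0.3516) → world pose (-0.4319, 0.3419, -0.3516)
step 2: ξ=(vx,vy,ωz)=(0.1031, -0.1781, -1.0840), dt=0.8 → body Δ=(0.0145, -0.1589, -0.8672) → world pose (-0.4729, 0.1878, -1.2188)
step 3: ξ=(vx,vy,ωz)=(-0.0750, 0.1875, 1.1719), dt=2.0 → body Δ=(-0.3175, 0.0058, 2.3438) → world pose (-0.5769, 0.4878, 1.1250)
step 4: ξ=(vx,vy,ωz)=(-0.1875, -0.0750, -1.0547), dt=2.0 → body Δ=(-0.2602, 0.2079, -2.1094) → world pose (-0.8767, 0.3427, -0.9844)

(-0.8767, 0.3427, -0.9844)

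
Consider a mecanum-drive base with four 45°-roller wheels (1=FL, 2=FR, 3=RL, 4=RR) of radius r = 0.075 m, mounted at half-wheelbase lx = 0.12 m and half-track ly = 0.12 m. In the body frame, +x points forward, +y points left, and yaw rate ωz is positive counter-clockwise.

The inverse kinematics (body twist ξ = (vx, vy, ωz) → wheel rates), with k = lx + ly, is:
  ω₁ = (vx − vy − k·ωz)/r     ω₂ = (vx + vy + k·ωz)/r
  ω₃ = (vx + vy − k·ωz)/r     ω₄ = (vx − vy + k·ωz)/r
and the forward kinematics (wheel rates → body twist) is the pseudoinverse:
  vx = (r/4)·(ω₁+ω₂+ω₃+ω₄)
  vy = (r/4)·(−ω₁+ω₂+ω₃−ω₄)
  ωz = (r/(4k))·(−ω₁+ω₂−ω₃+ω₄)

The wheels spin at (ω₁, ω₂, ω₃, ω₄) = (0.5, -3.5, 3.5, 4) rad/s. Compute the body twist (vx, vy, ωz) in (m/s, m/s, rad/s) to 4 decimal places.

(0.0844, -0.0844, -0.2734)

k = lx + ly = 0.12 + 0.12 = 0.2400
ω₁+ω₂+ω₃+ω₄ = 4.5000  →  vx = (0.075/4)·4.5000 = 0.0844
−ω₁+ω₂+ω₃−ω₄ = -4.5000  →  vy = (0.075/4)·-4.5000 = -0.0844
−ω₁+ω₂−ω₃+ω₄ = -3.5000  →  ωz = (0.075/0.9600)·-3.5000 = -0.2734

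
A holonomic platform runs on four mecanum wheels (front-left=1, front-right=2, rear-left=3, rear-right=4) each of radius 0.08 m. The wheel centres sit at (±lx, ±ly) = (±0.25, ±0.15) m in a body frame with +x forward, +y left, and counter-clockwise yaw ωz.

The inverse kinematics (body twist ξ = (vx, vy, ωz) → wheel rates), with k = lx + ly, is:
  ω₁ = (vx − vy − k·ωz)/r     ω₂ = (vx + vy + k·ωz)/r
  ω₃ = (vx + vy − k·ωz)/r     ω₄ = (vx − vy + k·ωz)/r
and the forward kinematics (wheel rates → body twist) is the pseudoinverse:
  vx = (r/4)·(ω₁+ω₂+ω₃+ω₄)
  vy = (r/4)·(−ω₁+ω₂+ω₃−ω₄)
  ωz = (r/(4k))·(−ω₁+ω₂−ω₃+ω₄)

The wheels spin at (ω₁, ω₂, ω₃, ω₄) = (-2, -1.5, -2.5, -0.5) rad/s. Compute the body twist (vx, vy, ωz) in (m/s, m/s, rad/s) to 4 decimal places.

(-0.1300, -0.0300, 0.1250)

k = lx + ly = 0.25 + 0.15 = 0.4000
ω₁+ω₂+ω₃+ω₄ = -6.5000  →  vx = (0.08/4)·-6.5000 = -0.1300
−ω₁+ω₂+ω₃−ω₄ = -1.5000  →  vy = (0.08/4)·-1.5000 = -0.0300
−ω₁+ω₂−ω₃+ω₄ = 2.5000  →  ωz = (0.08/1.6000)·2.5000 = 0.1250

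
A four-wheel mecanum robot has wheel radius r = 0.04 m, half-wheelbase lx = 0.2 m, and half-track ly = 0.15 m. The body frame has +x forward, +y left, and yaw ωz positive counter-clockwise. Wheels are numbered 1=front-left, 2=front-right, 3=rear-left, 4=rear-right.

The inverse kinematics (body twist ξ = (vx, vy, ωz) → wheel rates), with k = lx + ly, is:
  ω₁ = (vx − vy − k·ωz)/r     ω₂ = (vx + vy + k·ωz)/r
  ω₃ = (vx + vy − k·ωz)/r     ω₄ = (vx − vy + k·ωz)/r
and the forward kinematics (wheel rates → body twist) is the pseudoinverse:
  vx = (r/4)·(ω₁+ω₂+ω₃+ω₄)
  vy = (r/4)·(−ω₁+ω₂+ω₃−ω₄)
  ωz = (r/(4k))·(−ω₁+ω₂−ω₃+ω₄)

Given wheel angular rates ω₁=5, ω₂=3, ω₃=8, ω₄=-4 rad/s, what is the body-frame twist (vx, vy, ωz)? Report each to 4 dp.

k = lx + ly = 0.2 + 0.15 = 0.3500
ω₁+ω₂+ω₃+ω₄ = 12.0000  →  vx = (0.04/4)·12.0000 = 0.1200
−ω₁+ω₂+ω₃−ω₄ = 10.0000  →  vy = (0.04/4)·10.0000 = 0.1000
−ω₁+ω₂−ω₃+ω₄ = -14.0000  →  ωz = (0.04/1.4000)·-14.0000 = -0.4000

(0.1200, 0.1000, -0.4000)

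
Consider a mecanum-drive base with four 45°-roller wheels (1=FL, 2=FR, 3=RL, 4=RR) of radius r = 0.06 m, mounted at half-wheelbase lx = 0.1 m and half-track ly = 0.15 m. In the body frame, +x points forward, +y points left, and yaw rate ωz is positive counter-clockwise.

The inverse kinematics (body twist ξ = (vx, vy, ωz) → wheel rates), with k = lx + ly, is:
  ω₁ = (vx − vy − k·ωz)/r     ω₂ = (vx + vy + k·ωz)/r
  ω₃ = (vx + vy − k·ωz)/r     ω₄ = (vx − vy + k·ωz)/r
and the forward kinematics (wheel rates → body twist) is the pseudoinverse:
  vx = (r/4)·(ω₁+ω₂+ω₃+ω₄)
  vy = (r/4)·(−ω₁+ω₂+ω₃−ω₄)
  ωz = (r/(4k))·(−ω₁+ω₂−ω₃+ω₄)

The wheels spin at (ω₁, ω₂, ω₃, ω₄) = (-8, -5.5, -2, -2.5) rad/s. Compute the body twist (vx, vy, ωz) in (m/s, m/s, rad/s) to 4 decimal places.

(-0.2700, 0.0450, 0.1200)

k = lx + ly = 0.1 + 0.15 = 0.2500
ω₁+ω₂+ω₃+ω₄ = -18.0000  →  vx = (0.06/4)·-18.0000 = -0.2700
−ω₁+ω₂+ω₃−ω₄ = 3.0000  →  vy = (0.06/4)·3.0000 = 0.0450
−ω₁+ω₂−ω₃+ω₄ = 2.0000  →  ωz = (0.06/1.0000)·2.0000 = 0.1200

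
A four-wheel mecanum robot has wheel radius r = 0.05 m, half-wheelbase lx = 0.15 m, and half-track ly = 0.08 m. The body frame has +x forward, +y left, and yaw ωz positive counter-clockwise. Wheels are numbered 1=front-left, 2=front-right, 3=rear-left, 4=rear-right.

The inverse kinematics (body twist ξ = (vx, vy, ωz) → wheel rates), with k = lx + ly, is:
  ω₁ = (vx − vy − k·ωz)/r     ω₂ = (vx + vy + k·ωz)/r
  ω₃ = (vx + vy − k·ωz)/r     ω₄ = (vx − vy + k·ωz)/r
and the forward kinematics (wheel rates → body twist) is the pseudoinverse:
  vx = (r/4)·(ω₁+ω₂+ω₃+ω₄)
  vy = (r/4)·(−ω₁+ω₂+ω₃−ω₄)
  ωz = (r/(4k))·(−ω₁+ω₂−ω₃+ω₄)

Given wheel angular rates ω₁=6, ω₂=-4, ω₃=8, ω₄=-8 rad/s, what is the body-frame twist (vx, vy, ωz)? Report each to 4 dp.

(0.0250, 0.0750, -1.4130)

k = lx + ly = 0.15 + 0.08 = 0.2300
ω₁+ω₂+ω₃+ω₄ = 2.0000  →  vx = (0.05/4)·2.0000 = 0.0250
−ω₁+ω₂+ω₃−ω₄ = 6.0000  →  vy = (0.05/4)·6.0000 = 0.0750
−ω₁+ω₂−ω₃+ω₄ = -26.0000  →  ωz = (0.05/0.9200)·-26.0000 = -1.4130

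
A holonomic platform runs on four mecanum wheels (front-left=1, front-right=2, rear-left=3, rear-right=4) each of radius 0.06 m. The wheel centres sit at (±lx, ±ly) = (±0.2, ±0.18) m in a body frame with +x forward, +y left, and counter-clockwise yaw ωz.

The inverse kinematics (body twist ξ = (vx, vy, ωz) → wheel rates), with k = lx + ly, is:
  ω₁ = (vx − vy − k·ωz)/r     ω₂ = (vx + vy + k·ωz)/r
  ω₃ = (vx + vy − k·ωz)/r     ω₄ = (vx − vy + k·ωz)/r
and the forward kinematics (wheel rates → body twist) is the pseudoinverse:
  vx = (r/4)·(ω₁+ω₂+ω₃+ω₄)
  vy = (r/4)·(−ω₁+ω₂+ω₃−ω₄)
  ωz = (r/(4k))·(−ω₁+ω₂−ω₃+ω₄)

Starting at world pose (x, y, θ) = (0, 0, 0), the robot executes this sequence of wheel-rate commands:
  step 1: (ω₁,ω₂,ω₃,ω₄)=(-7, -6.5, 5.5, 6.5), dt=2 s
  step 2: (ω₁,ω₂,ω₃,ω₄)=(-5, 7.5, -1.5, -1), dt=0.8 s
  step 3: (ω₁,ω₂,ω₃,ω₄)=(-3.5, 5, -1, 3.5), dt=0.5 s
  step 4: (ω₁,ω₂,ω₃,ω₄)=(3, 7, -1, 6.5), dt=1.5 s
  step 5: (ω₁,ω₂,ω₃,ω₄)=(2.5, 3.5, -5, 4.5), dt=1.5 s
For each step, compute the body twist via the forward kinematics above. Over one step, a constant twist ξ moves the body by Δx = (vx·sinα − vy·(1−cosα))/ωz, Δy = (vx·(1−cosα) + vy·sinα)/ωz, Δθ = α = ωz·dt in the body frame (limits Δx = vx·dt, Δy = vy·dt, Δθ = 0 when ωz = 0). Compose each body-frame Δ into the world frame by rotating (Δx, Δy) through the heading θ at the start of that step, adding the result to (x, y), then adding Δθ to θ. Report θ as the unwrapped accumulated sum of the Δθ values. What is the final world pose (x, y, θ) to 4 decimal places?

(0.2920, 0.5932, 2.0882)

step 1: ξ=(vx,vy,ωz)=(-0.0225, -0.0075, 0.0592), dt=2.0 → body Δ=(-0.0440, -0.0176, 0.1184) → world pose (-0.0440, -0.0176, 0.1184)
step 2: ξ=(vx,vy,ωz)=(0.0000, 0.1800, 0.5132), dt=0.8 → body Δ=(-0.0291, 0.1400, 0.4105) → world pose (-0.0895, 0.1179, 0.5289)
step 3: ξ=(vx,vy,ωz)=(0.0600, 0.0600, 0.5132), dt=0.5 → body Δ=(0.0258, 0.0335, 0.2566) → world pose (-0.0841, 0.1599, 0.7855)
step 4: ξ=(vx,vy,ωz)=(0.2325, -0.0525, 0.4539), dt=1.5 → body Δ=(0.3482, 0.0414, 0.6809) → world pose (0.1328, 0.4354, 1.4664)
step 5: ξ=(vx,vy,ωz)=(0.0825, -0.1275, 0.4145), dt=1.5 → body Δ=(0.1735, -0.1419, 0.6217) → world pose (0.2920, 0.5932, 2.0882)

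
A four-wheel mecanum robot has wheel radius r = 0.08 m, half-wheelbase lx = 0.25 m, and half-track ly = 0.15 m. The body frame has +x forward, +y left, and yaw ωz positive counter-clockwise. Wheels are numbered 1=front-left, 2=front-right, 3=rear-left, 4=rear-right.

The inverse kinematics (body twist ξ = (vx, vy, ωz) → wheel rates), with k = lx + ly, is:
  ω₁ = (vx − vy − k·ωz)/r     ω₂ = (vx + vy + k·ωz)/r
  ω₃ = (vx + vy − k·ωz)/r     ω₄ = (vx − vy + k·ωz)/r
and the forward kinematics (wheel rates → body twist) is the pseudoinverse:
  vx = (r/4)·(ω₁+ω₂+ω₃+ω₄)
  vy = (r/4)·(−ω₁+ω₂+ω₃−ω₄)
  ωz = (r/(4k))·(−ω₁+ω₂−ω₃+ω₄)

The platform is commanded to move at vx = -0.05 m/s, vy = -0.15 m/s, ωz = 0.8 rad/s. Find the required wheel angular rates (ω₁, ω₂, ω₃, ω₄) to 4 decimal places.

k = lx + ly = 0.25 + 0.15 = 0.4000;  k·ωz = 0.4000·0.8 = 0.3200
ω₁ (FL) = (vx − vy − k·ωz)/r = -0.2200/0.08 = -2.7500
ω₂ (FR) = (vx + vy + k·ωz)/r = 0.1200/0.08 = 1.5000
ω₃ (RL) = (vx + vy − k·ωz)/r = -0.5200/0.08 = -6.5000
ω₄ (RR) = (vx − vy + k·ωz)/r = 0.4200/0.08 = 5.2500

(-2.7500, 1.5000, -6.5000, 5.2500)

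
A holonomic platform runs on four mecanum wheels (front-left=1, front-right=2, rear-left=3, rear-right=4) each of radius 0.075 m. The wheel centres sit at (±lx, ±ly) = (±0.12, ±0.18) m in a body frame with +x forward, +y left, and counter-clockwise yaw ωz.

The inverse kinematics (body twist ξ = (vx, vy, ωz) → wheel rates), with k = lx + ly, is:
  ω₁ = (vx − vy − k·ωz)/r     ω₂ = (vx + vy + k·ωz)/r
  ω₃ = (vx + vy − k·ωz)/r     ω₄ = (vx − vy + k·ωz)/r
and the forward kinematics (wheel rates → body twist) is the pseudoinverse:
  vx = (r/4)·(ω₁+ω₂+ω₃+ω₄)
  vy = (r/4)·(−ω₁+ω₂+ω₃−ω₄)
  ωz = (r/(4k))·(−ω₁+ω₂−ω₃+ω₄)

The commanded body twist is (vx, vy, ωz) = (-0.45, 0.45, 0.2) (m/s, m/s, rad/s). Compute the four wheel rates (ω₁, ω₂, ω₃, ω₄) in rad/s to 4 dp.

(-12.8000, 0.8000, -0.8000, -11.2000)

k = lx + ly = 0.12 + 0.18 = 0.3000;  k·ωz = 0.3000·0.2 = 0.0600
ω₁ (FL) = (vx − vy − k·ωz)/r = -0.9600/0.075 = -12.8000
ω₂ (FR) = (vx + vy + k·ωz)/r = 0.0600/0.075 = 0.8000
ω₃ (RL) = (vx + vy − k·ωz)/r = -0.0600/0.075 = -0.8000
ω₄ (RR) = (vx − vy + k·ωz)/r = -0.8400/0.075 = -11.2000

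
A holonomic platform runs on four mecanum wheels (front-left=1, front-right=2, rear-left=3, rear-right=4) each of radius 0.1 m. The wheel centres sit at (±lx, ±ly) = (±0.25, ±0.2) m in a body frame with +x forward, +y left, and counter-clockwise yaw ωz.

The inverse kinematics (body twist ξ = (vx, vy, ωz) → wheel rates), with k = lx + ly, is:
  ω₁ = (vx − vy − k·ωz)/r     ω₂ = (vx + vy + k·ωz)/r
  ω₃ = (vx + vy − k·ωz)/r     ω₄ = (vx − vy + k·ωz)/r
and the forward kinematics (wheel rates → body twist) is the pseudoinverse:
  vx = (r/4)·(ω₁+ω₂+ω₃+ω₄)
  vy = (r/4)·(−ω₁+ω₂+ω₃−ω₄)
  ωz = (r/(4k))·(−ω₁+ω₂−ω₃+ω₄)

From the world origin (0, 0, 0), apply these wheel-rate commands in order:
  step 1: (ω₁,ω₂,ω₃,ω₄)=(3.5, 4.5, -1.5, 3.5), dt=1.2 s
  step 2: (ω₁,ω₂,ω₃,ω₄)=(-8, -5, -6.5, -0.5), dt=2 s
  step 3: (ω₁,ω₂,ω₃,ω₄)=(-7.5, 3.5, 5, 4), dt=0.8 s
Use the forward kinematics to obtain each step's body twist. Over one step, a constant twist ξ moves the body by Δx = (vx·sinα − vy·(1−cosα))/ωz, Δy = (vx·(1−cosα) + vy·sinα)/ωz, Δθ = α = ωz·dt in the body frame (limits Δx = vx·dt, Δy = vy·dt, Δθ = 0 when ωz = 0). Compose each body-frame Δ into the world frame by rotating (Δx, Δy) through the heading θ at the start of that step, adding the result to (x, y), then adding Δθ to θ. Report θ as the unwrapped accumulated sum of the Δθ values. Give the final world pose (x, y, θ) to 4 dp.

step 1: ξ=(vx,vy,ωz)=(0.2500, -0.1000, 0.3333), dt=1.2 → body Δ=(0.3157, -0.0576, 0.4000) → world pose (0.3157, -0.0576, 0.4000)
step 2: ξ=(vx,vy,ωz)=(-0.5000, -0.0750, 0.5000), dt=2.0 → body Δ=(-0.7725, -0.5859, 1.0000) → world pose (-0.1676, -0.8981, 1.4000)
step 3: ξ=(vx,vy,ωz)=(0.1250, 0.3000, 0.5556), dt=0.8 → body Δ=(0.0443, 0.2540, 0.4444) → world pose (-0.4104, -0.8113, 1.8444)

(-0.4104, -0.8113, 1.8444)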